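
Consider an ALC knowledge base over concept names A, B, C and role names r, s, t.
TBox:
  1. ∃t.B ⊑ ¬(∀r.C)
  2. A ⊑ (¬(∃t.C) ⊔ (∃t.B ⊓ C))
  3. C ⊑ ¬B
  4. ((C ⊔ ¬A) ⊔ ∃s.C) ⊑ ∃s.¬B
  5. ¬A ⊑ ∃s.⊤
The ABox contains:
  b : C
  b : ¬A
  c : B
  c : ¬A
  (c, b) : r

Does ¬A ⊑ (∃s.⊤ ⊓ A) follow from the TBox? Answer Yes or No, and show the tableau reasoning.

No

1. ¬A ⊑ (∃s.⊤ ⊓ A)  ⇔  (¬A ⊓ (∀s.⊥ ⊔ ¬A)) unsat w.r.t. T
   apply at x₀: ¬A⊑∃s.⊤
   open: L(x₀) ⊇ {¬A, ¬C, ∀t.¬B, ∃s.¬B, ∃s.⊤} (+ ∃-successors)
2. Hence ¬A ⊑ (∃s.⊤ ⊓ A): not entailed.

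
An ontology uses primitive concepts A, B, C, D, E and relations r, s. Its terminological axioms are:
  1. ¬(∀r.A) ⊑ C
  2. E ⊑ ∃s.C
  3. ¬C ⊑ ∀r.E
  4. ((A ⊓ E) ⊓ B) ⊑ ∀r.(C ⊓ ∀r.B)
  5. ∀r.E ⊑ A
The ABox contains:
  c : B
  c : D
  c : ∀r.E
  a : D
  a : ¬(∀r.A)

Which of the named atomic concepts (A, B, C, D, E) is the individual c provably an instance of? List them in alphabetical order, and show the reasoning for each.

{A, B, D}

1. c : A?  L(c) = {B, D, ∀r.E} ∪ {¬A}
   clash {A, ¬A} at c — c ∈ A
2. c : B?  L(c) = {B, D, ∀r.E} ∪ {¬B}
   clash {B, ¬B} at c — c ∈ B
3. c : C?  L(c) = {B, D, ∀r.E} ∪ {¬C}
   apply at c: ∀r.E⊑A
   open: L(c) ⊇ {A, B, D, ¬C, ¬E, …} — c ∉ C possible
4. c : D?  L(c) = {B, D, ∀r.E} ∪ {¬D}
   clash {D, ¬D} at c — c ∈ D
5. c : E?  L(c) = {B, D, ∀r.E} ∪ {¬E}
   apply at c: ∀r.E⊑A
   open: L(c) ⊇ {A, B, D, ¬E, ∀r.A, …} — c ∉ E possible
6. Entailed for c: {A, B, D}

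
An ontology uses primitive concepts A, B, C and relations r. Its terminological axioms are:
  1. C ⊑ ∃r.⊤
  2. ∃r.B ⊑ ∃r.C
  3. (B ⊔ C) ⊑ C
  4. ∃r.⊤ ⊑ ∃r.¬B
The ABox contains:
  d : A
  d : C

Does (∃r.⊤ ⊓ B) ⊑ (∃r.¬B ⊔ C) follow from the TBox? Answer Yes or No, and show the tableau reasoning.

1. (∃r.⊤ ⊓ B) ⊑ (∃r.¬B ⊔ C)  ⇔  ((∃r.⊤ ⊓ B) ⊓ (∀r.B ⊓ ¬C)) unsat w.r.t. T
   all branches close; clash {C, ¬C} at x₀
2. Hence (∃r.⊤ ⊓ B) ⊑ (∃r.¬B ⊔ C): entailed.

Yes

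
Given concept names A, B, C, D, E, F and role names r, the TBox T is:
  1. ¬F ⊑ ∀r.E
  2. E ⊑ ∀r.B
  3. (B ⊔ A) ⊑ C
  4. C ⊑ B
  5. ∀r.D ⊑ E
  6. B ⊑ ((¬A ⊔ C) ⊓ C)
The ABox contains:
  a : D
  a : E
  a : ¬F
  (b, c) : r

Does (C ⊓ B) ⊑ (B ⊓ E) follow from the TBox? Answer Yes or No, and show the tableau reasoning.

No

1. (C ⊓ B) ⊑ (B ⊓ E)  ⇔  ((C ⊓ B) ⊓ (¬B ⊔ ¬E)) unsat w.r.t. T
   apply at x₀: B⊑((¬A ⊔ C) ⊓ C)
   open: L(x₀) ⊇ {B, C, F, ¬E, ∃r.¬D} (+ ∃-successors)
2. Hence (C ⊓ B) ⊑ (B ⊓ E): not entailed.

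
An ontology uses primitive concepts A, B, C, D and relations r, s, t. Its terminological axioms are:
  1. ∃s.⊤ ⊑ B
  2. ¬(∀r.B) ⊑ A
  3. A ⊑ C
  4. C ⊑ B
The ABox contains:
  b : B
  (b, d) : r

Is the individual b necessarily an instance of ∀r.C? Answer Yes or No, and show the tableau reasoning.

No

1. b : ∀r.C?  L(b) = {B} ∪ {∃r.¬C}
   open: L(b) ⊇ {B, ¬A, ∀r.B, ∃r.¬C} (+ ∃-successors) — b ∉ ∀r.C possible
2. Hence b : ∀r.C: not entailed.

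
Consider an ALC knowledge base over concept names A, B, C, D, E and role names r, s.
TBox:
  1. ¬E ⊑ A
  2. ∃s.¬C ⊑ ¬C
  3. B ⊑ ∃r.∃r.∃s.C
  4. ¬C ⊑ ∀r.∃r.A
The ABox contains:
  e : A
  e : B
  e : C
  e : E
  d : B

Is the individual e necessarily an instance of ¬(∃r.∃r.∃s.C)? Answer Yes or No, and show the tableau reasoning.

1. e : ¬(∃r.∃r.∃s.C)?  L(e) = {A, B, C, E} ∪ {∃r.∃r.∃s.C}
   open: L(e) ⊇ {A, B, C, E, ∀s.C, …} (+ ∃-successors) — e ∉ ¬(∃r.∃r.∃s.C) possible
2. Hence e : ¬(∃r.∃r.∃s.C): not entailed.

No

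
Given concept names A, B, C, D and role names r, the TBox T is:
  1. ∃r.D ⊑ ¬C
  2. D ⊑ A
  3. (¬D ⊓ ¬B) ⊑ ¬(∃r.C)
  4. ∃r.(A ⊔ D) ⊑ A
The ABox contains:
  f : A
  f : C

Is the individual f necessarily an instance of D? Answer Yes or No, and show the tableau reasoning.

No

1. f : D?  L(f) = {A, C} ∪ {¬D}
   open: L(f) ⊇ {A, B, C, ¬D, ∀r.¬D} — f ∉ D possible
2. Hence f : D: not entailed.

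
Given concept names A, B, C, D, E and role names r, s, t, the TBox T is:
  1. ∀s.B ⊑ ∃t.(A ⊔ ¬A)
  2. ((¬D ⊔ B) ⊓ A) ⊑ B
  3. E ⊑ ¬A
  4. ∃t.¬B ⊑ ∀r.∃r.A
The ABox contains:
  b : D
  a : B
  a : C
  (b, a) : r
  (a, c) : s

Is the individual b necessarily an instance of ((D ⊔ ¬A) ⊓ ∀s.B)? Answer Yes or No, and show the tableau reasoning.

1. b : ((D ⊔ ¬A) ⊓ ∀s.B)?  L(b) = {D} ∪ {((¬D ⊓ A) ⊔ ∃s.¬B)}
   open: L(b) ⊇ {D, ¬B, ¬E, ∀t.B, ∃s.¬B} (+ ∃-successors) — b ∉ ((D ⊔ ¬A) ⊓ ∀s.B) possible
2. Hence b : ((D ⊔ ¬A) ⊓ ∀s.B): not entailed.

No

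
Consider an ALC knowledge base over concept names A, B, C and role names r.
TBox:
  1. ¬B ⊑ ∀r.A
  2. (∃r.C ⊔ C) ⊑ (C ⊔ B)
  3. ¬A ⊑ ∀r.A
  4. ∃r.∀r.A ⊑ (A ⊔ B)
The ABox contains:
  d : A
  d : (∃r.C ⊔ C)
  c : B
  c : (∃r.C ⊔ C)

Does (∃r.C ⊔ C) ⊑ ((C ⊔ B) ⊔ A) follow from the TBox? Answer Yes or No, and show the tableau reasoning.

1. (∃r.C ⊔ C) ⊑ ((C ⊔ B) ⊔ A)  ⇔  ((∃r.C ⊔ C) ⊓ ((¬C ⊓ ¬B) ⊓ ¬A)) unsat w.r.t. T
   all branches close; clash {C, ¬C} at x₀
2. Hence (∃r.C ⊔ C) ⊑ ((C ⊔ B) ⊔ A): entailed.

Yes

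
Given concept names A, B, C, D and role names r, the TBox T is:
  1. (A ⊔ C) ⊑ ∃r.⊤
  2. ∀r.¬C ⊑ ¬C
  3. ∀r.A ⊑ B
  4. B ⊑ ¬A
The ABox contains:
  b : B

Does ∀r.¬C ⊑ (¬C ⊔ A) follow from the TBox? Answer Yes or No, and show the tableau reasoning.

1. ∀r.¬C ⊑ (¬C ⊔ A)  ⇔  (∀r.¬C ⊓ (C ⊓ ¬A)) unsat w.r.t. T
   all branches close; clash {C, ¬C} at x₀
2. Hence ∀r.¬C ⊑ (¬C ⊔ A): entailed.

Yes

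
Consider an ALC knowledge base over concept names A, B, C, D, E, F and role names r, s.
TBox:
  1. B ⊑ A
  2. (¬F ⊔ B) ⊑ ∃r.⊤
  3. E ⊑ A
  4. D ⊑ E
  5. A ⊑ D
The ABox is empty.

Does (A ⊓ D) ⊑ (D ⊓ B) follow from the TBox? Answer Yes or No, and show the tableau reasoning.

No

1. (A ⊓ D) ⊑ (D ⊓ B)  ⇔  ((A ⊓ D) ⊓ (¬D ⊔ ¬B)) unsat w.r.t. T
   apply at x₀: D⊑E
   open: L(x₀) ⊇ {A, D, E, F, ¬B}
2. Hence (A ⊓ D) ⊑ (D ⊓ B): not entailed.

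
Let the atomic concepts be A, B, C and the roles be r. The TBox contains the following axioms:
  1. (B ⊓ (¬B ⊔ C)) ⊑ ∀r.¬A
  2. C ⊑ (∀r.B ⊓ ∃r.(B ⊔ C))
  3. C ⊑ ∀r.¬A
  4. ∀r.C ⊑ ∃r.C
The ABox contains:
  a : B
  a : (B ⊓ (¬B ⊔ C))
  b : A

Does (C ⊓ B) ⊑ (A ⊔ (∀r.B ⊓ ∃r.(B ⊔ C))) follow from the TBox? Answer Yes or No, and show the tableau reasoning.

Yes

1. (C ⊓ B) ⊑ (A ⊔ (∀r.B ⊓ ∃r.(B ⊔ C)))  ⇔  ((C ⊓ B) ⊓ (¬A ⊓ (∃r.¬B ⊔ ∀r.(¬B ⊓ ¬C)))) unsat w.r.t. T
   all branches close; clash {B, ¬B} at an ∃-successor
2. Hence (C ⊓ B) ⊑ (A ⊔ (∀r.B ⊓ ∃r.(B ⊔ C))): entailed.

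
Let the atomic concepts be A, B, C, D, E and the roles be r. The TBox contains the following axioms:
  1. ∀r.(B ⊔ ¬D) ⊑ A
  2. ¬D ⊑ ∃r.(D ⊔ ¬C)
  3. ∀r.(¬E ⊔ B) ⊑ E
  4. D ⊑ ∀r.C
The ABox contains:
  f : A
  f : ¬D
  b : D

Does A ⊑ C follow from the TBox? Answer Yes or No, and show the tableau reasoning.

1. A ⊑ C  ⇔  (A ⊓ ¬C) unsat w.r.t. T
   open: L(x₀) ⊇ {A, ¬C, ¬D, ∃r.(D ⊔ ¬C), ∃r.(E ⊓ ¬B)} (+ ∃-successors)
2. Hence A ⊑ C: not entailed.

No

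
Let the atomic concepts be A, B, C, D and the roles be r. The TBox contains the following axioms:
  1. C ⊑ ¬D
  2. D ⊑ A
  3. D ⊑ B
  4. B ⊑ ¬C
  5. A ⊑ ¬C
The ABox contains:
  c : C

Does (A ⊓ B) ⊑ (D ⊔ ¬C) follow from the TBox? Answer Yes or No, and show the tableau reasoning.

1. (A ⊓ B) ⊑ (D ⊔ ¬C)  ⇔  ((A ⊓ B) ⊓ (¬D ⊓ C)) unsat w.r.t. T
   all branches close; clash {C, ¬C} at x₀
2. Hence (A ⊓ B) ⊑ (D ⊔ ¬C): entailed.

Yes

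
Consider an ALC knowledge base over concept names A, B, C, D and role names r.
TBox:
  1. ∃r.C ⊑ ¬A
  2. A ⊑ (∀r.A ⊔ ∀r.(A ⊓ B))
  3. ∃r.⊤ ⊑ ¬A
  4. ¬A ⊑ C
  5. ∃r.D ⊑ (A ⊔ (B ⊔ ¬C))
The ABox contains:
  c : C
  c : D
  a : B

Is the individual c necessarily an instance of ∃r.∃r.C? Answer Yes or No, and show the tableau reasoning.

1. c : ∃r.∃r.C?  L(c) = {C, D} ∪ {∀r.∀r.¬C}
   open: L(c) ⊇ {C, D, ¬A, ∀r.¬C, ∀r.¬D, …} — c ∉ ∃r.∃r.C possible
2. Hence c : ∃r.∃r.C: not entailed.

No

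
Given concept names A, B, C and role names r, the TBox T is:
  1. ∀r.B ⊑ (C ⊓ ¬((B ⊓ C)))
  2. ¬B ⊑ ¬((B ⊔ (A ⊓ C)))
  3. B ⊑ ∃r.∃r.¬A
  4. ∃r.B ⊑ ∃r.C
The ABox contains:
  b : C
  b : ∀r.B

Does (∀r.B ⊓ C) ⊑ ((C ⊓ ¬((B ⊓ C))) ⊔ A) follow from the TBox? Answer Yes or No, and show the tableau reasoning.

Yes

1. (∀r.B ⊓ C) ⊑ ((C ⊓ ¬((B ⊓ C))) ⊔ A)  ⇔  ((∀r.B ⊓ C) ⊓ ((¬C ⊔ (B ⊓ C)) ⊓ ¬A)) unsat w.r.t. T
   all branches close; clash {C, ¬C} at x₀
2. Hence (∀r.B ⊓ C) ⊑ ((C ⊓ ¬((B ⊓ C))) ⊔ A): entailed.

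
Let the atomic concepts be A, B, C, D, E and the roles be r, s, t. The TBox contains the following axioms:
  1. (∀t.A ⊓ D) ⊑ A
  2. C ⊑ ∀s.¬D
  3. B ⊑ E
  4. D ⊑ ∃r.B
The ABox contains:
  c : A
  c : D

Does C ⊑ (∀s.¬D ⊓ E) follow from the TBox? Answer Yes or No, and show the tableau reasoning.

1. C ⊑ (∀s.¬D ⊓ E)  ⇔  (C ⊓ (∃s.D ⊔ ¬E)) unsat w.r.t. T
   apply at x₀: C⊑∀s.¬D
   open: L(x₀) ⊇ {C, ¬B, ¬D, ¬E, ∀s.¬D}
2. Hence C ⊑ (∀s.¬D ⊓ E): not entailed.

No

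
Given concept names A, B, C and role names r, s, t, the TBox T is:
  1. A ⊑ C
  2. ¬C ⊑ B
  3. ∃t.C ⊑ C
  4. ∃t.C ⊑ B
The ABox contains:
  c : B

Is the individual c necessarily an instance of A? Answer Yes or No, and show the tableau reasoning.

No

1. c : A?  L(c) = {B} ∪ {¬A}
   open: L(c) ⊇ {B, ¬A, ∀t.¬C} — c ∉ A possible
2. Hence c : A: not entailed.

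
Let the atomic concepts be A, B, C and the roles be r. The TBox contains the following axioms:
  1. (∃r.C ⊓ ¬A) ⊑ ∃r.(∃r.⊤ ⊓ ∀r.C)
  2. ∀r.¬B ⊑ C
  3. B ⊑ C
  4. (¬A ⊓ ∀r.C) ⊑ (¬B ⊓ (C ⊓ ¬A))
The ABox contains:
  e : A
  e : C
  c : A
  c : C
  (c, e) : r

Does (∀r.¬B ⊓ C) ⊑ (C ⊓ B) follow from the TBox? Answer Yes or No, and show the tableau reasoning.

1. (∀r.¬B ⊓ C) ⊑ (C ⊓ B)  ⇔  ((∀r.¬B ⊓ C) ⊓ (¬C ⊔ ¬B)) unsat w.r.t. T
   open: L(x₀) ⊇ {A, C, ¬B, ∀r.¬B}
2. Hence (∀r.¬B ⊓ C) ⊑ (C ⊓ B): not entailed.

No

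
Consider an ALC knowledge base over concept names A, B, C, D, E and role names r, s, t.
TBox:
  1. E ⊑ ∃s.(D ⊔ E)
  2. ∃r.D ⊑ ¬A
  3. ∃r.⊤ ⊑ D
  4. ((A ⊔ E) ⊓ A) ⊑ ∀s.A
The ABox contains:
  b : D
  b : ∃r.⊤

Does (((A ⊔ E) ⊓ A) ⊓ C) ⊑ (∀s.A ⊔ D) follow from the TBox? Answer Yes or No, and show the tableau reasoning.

1. (((A ⊔ E) ⊓ A) ⊓ C) ⊑ (∀s.A ⊔ D)  ⇔  ((((A ⊔ E) ⊓ A) ⊓ C) ⊓ (∃s.¬A ⊓ ¬D)) unsat w.r.t. T
   all branches close; clash {D, ¬D} at x₀
2. Hence (((A ⊔ E) ⊓ A) ⊓ C) ⊑ (∀s.A ⊔ D): entailed.

Yes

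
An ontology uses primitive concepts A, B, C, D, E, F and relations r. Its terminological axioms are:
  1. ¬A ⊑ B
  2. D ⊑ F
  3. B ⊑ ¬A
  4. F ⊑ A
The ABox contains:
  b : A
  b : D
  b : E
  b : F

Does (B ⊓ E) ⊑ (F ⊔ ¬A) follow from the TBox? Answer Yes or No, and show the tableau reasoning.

1. (B ⊓ E) ⊑ (F ⊔ ¬A)  ⇔  ((B ⊓ E) ⊓ (¬F ⊓ A)) unsat w.r.t. T
   all branches close; clash {A, ¬A} at x₀
2. Hence (B ⊓ E) ⊑ (F ⊔ ¬A): entailed.

Yes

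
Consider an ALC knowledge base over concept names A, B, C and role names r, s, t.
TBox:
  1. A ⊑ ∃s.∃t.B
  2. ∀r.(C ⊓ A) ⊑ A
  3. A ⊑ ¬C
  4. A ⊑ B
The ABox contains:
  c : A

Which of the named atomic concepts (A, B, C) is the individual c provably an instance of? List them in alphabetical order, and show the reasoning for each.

1. c : A?  L(c) = {A} ∪ {¬A}
   clash {A, ¬A} at c — c ∈ A
2. c : B?  L(c) = {A} ∪ {¬B}
   clash {B, ¬B} at c — c ∈ B
3. c : C?  L(c) = {A} ∪ {¬C}
   apply at c: A⊑∃s.∃t.B; A⊑B
   open: L(c) ⊇ {A, B, ¬C, ∃s.∃t.B} (+ ∃-successors) — c ∉ C possible
4. Entailed for c: {A, B}

{A, B}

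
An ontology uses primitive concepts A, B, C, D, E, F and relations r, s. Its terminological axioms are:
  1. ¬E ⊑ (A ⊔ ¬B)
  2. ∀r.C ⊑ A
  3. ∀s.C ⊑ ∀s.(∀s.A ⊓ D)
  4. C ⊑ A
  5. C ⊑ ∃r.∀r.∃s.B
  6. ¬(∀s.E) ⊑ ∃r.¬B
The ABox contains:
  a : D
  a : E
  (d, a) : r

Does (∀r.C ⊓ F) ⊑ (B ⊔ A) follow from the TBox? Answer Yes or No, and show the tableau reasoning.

1. (∀r.C ⊓ F) ⊑ (B ⊔ A)  ⇔  ((∀r.C ⊓ F) ⊓ (¬B ⊓ ¬A)) unsat w.r.t. T
   all branches close; clash {A, ¬A} at x₀
2. Hence (∀r.C ⊓ F) ⊑ (B ⊔ A): entailed.

Yes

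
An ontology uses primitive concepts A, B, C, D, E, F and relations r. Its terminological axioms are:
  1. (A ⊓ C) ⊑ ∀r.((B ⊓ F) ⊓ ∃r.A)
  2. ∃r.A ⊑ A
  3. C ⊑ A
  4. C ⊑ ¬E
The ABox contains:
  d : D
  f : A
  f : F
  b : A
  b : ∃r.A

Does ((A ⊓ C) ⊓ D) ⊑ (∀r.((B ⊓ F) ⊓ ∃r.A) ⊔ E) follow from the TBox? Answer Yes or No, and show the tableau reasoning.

1. ((A ⊓ C) ⊓ D) ⊑ (∀r.((B ⊓ F) ⊓ ∃r.A) ⊔ E)  ⇔  (((A ⊓ C) ⊓ D) ⊓ (∃r.((¬B ⊔ ¬F) ⊔ ∀r.¬A) ⊓ ¬E)) unsat w.r.t. T
   all branches close; clash {A, ¬A} at an ∃-successor
2. Hence ((A ⊓ C) ⊓ D) ⊑ (∀r.((B ⊓ F) ⊓ ∃r.A) ⊔ E): entailed.

Yes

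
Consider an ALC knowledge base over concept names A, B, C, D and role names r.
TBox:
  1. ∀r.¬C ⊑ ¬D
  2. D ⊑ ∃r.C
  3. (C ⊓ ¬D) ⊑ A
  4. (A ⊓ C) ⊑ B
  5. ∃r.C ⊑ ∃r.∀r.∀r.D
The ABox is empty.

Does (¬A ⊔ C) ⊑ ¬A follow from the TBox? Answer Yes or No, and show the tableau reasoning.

1. (¬A ⊔ C) ⊑ ¬A  ⇔  ((¬A ⊔ C) ⊓ A) unsat w.r.t. T
   open: L(x₀) ⊇ {A, B, C, ¬D, ∀r.¬C}
2. Hence (¬A ⊔ C) ⊑ ¬A: not entailed.

No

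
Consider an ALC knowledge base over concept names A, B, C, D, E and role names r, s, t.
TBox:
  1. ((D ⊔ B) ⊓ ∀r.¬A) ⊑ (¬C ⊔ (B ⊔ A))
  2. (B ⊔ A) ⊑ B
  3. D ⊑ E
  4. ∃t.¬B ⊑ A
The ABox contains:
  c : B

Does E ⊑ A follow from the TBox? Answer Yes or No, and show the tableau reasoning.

No

1. E ⊑ A  ⇔  (E ⊓ ¬A) unsat w.r.t. T
   open: L(x₀) ⊇ {E, ¬A, ¬B, ¬D, ∀t.B}
2. Hence E ⊑ A: not entailed.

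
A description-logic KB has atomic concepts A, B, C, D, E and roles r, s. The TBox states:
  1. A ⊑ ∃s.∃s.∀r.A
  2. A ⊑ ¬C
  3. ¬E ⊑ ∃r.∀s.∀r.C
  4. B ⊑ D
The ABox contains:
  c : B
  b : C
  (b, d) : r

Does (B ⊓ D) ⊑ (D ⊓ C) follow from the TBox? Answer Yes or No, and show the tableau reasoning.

No

1. (B ⊓ D) ⊑ (D ⊓ C)  ⇔  ((B ⊓ D) ⊓ (¬D ⊔ ¬C)) unsat w.r.t. T
   open: L(x₀) ⊇ {B, D, E, ¬A, ¬C}
2. Hence (B ⊓ D) ⊑ (D ⊓ C): not entailed.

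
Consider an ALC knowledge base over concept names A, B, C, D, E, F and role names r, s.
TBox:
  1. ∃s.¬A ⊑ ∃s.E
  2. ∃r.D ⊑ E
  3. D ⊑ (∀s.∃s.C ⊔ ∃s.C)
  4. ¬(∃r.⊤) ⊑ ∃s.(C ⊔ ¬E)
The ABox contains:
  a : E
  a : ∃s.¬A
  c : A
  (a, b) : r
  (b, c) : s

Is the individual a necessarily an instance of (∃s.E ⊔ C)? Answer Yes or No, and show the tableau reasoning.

Yes

1. a : (∃s.E ⊔ C)?  L(a) = {E, ∃s.¬A} ∪ {(∀s.¬E ⊓ ¬C)}
   clash {E, ¬E} at an ∃-successor — a ∈ (∃s.E ⊔ C)
2. Hence a : (∃s.E ⊔ C): entailed.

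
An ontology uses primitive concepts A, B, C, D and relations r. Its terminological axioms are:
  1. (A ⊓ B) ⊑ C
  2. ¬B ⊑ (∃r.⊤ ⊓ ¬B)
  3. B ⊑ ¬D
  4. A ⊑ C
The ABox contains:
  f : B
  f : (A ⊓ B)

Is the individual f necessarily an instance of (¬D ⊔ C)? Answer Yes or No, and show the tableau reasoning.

Yes

1. f : (¬D ⊔ C)?  L(f) = {B, (A ⊓ B)} ∪ {(D ⊓ ¬C)}
   clash {C, ¬C} at f — f ∈ (¬D ⊔ C)
2. Hence f : (¬D ⊔ C): entailed.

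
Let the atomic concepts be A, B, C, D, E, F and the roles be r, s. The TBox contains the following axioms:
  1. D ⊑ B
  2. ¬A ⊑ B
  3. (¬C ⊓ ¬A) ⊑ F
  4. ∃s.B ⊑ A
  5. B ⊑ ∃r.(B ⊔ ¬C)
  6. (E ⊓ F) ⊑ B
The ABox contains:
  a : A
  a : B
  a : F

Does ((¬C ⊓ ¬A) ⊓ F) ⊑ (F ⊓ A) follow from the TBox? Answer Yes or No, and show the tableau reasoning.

1. ((¬C ⊓ ¬A) ⊓ F) ⊑ (F ⊓ A)  ⇔  (((¬C ⊓ ¬A) ⊓ F) ⊓ (¬F ⊔ ¬A)) unsat w.r.t. T
   apply at x₀: ¬A⊑B
   open: L(x₀) ⊇ {B, F, ¬A, ¬C, ∀s.¬B, …} (+ ∃-successors)
2. Hence ((¬C ⊓ ¬A) ⊓ F) ⊑ (F ⊓ A): not entailed.

No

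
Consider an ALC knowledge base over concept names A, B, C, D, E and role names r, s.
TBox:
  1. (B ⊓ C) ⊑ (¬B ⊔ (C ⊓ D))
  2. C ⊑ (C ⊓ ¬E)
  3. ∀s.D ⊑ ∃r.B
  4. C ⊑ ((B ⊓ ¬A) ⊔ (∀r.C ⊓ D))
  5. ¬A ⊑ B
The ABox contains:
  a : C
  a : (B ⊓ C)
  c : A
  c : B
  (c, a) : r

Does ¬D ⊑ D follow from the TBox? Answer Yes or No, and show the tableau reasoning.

1. ¬D ⊑ D  ⇔  (¬D ⊓ ¬D) unsat w.r.t. T
   open: L(x₀) ⊇ {A, ¬B, ¬C, ¬D, ∃s.¬D} (+ ∃-successors)
2. Hence ¬D ⊑ D: not entailed.

No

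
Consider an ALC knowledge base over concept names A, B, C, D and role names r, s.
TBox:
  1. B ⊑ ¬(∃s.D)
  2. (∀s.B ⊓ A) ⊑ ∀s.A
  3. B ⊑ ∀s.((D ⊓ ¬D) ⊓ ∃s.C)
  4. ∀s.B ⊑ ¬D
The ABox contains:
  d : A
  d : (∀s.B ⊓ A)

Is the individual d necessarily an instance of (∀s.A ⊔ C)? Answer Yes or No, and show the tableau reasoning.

Yes

1. d : (∀s.A ⊔ C)?  L(d) = {A, (∀s.B ⊓ A)} ∪ {(∃s.¬A ⊓ ¬C)}
   clash {A, ¬A} at an ∃-successor — d ∈ (∀s.A ⊔ C)
2. Hence d : (∀s.A ⊔ C): entailed.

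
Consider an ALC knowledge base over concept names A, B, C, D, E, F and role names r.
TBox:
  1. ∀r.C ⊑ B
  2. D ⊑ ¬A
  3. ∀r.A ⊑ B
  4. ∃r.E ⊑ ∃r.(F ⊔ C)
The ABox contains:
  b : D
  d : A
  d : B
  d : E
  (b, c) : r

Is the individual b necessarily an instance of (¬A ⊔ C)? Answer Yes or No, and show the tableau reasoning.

Yes

1. b : (¬A ⊔ C)?  L(b) = {D} ∪ {(A ⊓ ¬C)}
   clash {A, ¬A} at b — b ∈ (¬A ⊔ C)
2. Hence b : (¬A ⊔ C): entailed.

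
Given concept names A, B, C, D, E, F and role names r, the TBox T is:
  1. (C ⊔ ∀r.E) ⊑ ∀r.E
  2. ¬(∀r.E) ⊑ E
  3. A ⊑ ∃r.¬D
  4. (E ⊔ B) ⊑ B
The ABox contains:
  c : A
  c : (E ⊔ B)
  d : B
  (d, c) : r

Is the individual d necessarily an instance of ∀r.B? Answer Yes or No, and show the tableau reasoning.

No

1. d : ∀r.B?  L(d) = {B} ∪ {∃r.¬B}
   open: L(d) ⊇ {B, E, ¬A, ¬C, ∃r.¬B, …} (+ ∃-successors) — d ∉ ∀r.B possible
2. Hence d : ∀r.B: not entailed.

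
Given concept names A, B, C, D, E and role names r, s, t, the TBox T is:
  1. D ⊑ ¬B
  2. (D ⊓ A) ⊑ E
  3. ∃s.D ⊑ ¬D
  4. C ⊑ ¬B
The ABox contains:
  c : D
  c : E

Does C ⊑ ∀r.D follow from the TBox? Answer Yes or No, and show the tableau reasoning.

No

1. C ⊑ ∀r.D  ⇔  (C ⊓ ∃r.¬D) unsat w.r.t. T
   apply at x₀: C⊑¬B
   open: L(x₀) ⊇ {C, ¬B, ¬D, ∃r.¬D} (+ ∃-successors)
2. Hence C ⊑ ∀r.D: not entailed.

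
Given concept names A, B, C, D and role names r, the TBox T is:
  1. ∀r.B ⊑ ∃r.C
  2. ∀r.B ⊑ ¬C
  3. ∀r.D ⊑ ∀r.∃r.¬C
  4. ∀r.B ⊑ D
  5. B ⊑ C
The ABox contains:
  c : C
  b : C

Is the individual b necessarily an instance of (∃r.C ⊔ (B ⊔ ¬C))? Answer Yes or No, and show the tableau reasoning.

1. b : (∃r.C ⊔ (B ⊔ ¬C))?  L(b) = {C} ∪ {(∀r.¬C ⊓ (¬B ⊓ C))}
   open: L(b) ⊇ {C, ¬B, ∀r.¬C, ∃r.¬B, ∃r.¬D} (+ ∃-successors) — b ∉ (∃r.C ⊔ (B ⊔ ¬C)) possible
2. Hence b : (∃r.C ⊔ (B ⊔ ¬C)): not entailed.

No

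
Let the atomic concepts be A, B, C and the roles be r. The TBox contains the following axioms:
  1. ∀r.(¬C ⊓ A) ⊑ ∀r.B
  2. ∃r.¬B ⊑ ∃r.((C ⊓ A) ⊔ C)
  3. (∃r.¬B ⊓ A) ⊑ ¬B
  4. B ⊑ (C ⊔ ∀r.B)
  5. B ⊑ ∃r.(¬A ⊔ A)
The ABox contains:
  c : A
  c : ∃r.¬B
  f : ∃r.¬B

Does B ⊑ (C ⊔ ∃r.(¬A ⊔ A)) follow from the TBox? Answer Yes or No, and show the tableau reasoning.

Yes

1. B ⊑ (C ⊔ ∃r.(¬A ⊔ A))  ⇔  (B ⊓ (¬C ⊓ ∀r.(A ⊓ ¬A))) unsat w.r.t. T
   all branches close; clash {B, ¬B} at x₀
2. Hence B ⊑ (C ⊔ ∃r.(¬A ⊔ A)): entailed.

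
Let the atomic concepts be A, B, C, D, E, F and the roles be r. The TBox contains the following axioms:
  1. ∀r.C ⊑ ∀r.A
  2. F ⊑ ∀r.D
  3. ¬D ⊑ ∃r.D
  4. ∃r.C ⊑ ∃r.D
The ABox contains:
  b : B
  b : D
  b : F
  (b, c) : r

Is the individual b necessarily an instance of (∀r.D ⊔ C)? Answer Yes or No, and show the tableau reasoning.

1. b : (∀r.D ⊔ C)?  L(b) = {B, D, F} ∪ {(∃r.¬D ⊓ ¬C)}
   clash {D, ¬D} at an ∃-successor — b ∈ (∀r.D ⊔ C)
2. Hence b : (∀r.D ⊔ C): entailed.

Yes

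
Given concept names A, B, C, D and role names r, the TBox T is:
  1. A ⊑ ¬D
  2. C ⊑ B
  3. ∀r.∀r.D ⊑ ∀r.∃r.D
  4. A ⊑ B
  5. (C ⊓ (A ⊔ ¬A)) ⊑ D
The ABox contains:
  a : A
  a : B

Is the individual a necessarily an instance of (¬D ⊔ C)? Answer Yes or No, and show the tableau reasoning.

Yes

1. a : (¬D ⊔ C)?  L(a) = {A, B} ∪ {(D ⊓ ¬C)}
   clash {D, ¬D} at a — a ∈ (¬D ⊔ C)
2. Hence a : (¬D ⊔ C): entailed.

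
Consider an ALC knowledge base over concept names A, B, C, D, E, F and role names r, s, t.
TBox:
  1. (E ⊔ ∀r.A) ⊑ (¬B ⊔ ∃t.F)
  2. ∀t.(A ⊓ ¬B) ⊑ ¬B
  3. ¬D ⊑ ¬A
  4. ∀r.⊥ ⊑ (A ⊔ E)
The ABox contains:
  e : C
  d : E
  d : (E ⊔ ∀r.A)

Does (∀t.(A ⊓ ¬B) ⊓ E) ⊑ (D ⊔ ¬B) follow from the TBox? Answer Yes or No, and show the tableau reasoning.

Yes

1. (∀t.(A ⊓ ¬B) ⊓ E) ⊑ (D ⊔ ¬B)  ⇔  ((∀t.(A ⊓ ¬B) ⊓ E) ⊓ (¬D ⊓ B)) unsat w.r.t. T
   all branches close; clash {B, ¬B} at x₀
2. Hence (∀t.(A ⊓ ¬B) ⊓ E) ⊑ (D ⊔ ¬B): entailed.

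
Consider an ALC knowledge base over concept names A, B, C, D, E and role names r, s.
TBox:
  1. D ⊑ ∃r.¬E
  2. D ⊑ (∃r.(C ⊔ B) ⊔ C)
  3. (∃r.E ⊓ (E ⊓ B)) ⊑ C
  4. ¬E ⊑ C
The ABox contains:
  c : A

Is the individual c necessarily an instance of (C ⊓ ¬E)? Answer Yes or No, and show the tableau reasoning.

No

1. c : (C ⊓ ¬E)?  L(c) = {A} ∪ {(¬C ⊔ E)}
   open: L(c) ⊇ {A, E, ¬D, ∀r.¬E} — c ∉ (C ⊓ ¬E) possible
2. Hence c : (C ⊓ ¬E): not entailed.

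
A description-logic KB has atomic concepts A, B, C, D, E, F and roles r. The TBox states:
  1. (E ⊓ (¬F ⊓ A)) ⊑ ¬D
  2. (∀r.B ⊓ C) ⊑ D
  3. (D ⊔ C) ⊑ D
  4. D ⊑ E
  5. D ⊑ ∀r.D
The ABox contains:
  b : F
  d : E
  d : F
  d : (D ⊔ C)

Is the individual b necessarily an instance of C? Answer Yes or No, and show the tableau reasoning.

1. b : C?  L(b) = {F} ∪ {¬C}
   open: L(b) ⊇ {F, ¬C, ¬D} — b ∉ C possible
2. Hence b : C: not entailed.

No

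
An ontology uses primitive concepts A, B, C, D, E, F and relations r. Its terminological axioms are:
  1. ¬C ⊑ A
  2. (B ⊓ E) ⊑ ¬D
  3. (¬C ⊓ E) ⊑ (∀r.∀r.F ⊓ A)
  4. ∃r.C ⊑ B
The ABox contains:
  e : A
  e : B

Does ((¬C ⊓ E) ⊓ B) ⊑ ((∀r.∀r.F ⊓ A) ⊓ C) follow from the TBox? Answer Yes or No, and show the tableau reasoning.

1. ((¬C ⊓ E) ⊓ B) ⊑ ((∀r.∀r.F ⊓ A) ⊓ C)  ⇔  (((¬C ⊓ E) ⊓ B) ⊓ ((∃r.∃r.¬F ⊔ ¬A) ⊔ ¬C)) unsat w.r.t. T
   apply at x₀: ¬C⊑A; (¬C ⊓ E)⊑(∀r.∀r.F ⊓ A)
   open: L(x₀) ⊇ {A, B, E, ¬C, ¬D, …}
2. Hence ((¬C ⊓ E) ⊓ B) ⊑ ((∀r.∀r.F ⊓ A) ⊓ C): not entailed.

No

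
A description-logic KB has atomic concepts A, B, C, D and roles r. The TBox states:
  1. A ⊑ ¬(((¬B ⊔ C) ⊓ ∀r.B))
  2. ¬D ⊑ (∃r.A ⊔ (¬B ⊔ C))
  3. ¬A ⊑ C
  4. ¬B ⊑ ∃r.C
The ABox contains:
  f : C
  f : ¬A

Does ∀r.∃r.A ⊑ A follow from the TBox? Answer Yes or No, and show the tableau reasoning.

No

1. ∀r.∃r.A ⊑ A  ⇔  (∀r.∃r.A ⊓ ¬A) unsat w.r.t. T
   apply at x₀: ¬A⊑C
   open: L(x₀) ⊇ {B, C, D, ¬A, ∀r.∃r.A}
2. Hence ∀r.∃r.A ⊑ A: not entailed.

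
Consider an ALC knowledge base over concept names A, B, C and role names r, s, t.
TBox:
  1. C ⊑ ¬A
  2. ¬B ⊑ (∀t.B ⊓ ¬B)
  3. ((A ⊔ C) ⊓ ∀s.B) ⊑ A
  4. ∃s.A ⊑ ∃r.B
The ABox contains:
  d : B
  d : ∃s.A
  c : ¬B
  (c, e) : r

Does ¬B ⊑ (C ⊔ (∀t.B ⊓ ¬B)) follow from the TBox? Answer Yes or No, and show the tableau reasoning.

Yes

1. ¬B ⊑ (C ⊔ (∀t.B ⊓ ¬B))  ⇔  (¬B ⊓ (¬C ⊓ (∃t.¬B ⊔ B))) unsat w.r.t. T
   all branches close; clash {B, ¬B} at x₀
2. Hence ¬B ⊑ (C ⊔ (∀t.B ⊓ ¬B)): entailed.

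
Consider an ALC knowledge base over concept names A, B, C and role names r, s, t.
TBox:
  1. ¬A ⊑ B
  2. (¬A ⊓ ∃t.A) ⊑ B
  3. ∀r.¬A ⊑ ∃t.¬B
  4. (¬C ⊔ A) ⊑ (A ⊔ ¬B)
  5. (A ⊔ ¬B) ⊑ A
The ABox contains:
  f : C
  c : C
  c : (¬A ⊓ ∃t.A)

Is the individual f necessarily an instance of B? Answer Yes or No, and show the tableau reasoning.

No

1. f : B?  L(f) = {C} ∪ {¬B}
   open: L(f) ⊇ {A, C, ¬B, ∃r.A} (+ ∃-successors) — f ∉ B possible
2. Hence f : B: not entailed.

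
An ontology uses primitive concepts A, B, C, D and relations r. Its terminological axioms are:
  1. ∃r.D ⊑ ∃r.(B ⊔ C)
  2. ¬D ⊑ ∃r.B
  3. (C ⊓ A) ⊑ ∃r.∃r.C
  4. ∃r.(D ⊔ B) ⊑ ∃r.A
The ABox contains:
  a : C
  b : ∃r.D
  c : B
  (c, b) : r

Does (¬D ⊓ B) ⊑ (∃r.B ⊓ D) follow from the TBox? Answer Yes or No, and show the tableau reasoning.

1. (¬D ⊓ B) ⊑ (∃r.B ⊓ D)  ⇔  ((¬D ⊓ B) ⊓ (∀r.¬B ⊔ ¬D)) unsat w.r.t. T
   apply at x₀: ¬D⊑∃r.B
   open: L(x₀) ⊇ {B, ¬C, ¬D, ∀r.¬D, ∃r.A, …} (+ ∃-successors)
2. Hence (¬D ⊓ B) ⊑ (∃r.B ⊓ D): not entailed.

No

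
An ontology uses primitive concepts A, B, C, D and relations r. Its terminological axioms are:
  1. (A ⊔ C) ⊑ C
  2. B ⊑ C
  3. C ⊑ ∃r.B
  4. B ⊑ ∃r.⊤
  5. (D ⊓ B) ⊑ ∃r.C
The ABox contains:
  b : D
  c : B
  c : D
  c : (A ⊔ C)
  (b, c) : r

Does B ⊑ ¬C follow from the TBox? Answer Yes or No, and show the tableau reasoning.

No

1. B ⊑ ¬C  ⇔  (B ⊓ C) unsat w.r.t. T
   apply at x₀: C⊑∃r.B; B⊑∃r.⊤
   open: L(x₀) ⊇ {B, C, ¬D, ∃r.B, ∃r.⊤} (+ ∃-successors)
2. Hence B ⊑ ¬C: not entailed.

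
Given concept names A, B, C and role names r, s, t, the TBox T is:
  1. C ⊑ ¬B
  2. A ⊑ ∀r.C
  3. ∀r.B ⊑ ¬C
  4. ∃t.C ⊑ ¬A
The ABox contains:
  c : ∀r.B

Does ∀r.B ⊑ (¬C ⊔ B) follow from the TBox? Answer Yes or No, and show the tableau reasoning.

Yes

1. ∀r.B ⊑ (¬C ⊔ B)  ⇔  (∀r.B ⊓ (C ⊓ ¬B)) unsat w.r.t. T
   all branches close; clash {C, ¬C} at x₀
2. Hence ∀r.B ⊑ (¬C ⊔ B): entailed.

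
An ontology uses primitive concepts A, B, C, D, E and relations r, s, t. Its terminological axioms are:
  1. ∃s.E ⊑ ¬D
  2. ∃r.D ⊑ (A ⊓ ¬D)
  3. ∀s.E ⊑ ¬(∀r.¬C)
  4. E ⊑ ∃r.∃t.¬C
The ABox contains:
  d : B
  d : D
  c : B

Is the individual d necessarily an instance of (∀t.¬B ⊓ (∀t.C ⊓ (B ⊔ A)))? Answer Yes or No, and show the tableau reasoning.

No

1. d : (∀t.¬B ⊓ (∀t.C ⊓ (B ⊔ A)))?  L(d) = {B, D} ∪ {(∃t.B ⊔ (∃t.¬C ⊔ (¬B ⊓ ¬A)))}
   open: L(d) ⊇ {B, D, ¬E, ∀r.¬D, ∀s.¬E, …} (+ ∃-successors) — d ∉ (∀t.¬B ⊓ (∀t.C ⊓ (B ⊔ A))) possible
2. Hence d : (∀t.¬B ⊓ (∀t.C ⊓ (B ⊔ A))): not entailed.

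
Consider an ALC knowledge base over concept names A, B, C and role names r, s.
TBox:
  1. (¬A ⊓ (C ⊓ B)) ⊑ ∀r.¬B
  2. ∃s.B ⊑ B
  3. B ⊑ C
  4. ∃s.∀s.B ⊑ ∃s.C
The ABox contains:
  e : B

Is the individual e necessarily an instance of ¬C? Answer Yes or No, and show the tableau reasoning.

No

1. e : ¬C?  L(e) = {B} ∪ {C}
   open: L(e) ⊇ {A, B, C, ∀s.∃s.¬B} — e ∉ ¬C possible
2. Hence e : ¬C: not entailed.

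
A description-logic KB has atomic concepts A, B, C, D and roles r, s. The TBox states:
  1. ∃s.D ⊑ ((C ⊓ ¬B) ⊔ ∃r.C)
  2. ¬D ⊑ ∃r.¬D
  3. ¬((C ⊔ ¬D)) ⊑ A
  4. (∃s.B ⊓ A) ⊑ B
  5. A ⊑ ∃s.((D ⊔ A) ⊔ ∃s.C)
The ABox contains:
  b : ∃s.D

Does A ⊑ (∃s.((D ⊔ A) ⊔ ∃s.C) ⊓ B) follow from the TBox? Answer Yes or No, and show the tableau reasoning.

1. A ⊑ (∃s.((D ⊔ A) ⊔ ∃s.C) ⊓ B)  ⇔  (A ⊓ (∀s.((¬D ⊓ ¬A) ⊓ ∀s.¬C) ⊔ ¬B)) unsat w.r.t. T
   apply at x₀: A⊑∃s.((D ⊔ A) ⊔ ∃s.C)
   open: L(x₀) ⊇ {A, D, ¬B, ∀s.¬B, ∀s.¬D, …} (+ ∃-successors)
2. Hence A ⊑ (∃s.((D ⊔ A) ⊔ ∃s.C) ⊓ B): not entailed.

No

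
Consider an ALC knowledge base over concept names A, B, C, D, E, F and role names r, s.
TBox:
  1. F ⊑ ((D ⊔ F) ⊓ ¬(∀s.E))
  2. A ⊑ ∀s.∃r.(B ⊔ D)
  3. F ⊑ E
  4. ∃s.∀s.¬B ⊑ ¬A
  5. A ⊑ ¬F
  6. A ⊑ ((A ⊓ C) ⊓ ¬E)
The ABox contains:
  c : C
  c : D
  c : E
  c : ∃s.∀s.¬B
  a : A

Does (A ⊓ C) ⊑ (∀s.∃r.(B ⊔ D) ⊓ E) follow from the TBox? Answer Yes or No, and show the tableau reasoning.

No

1. (A ⊓ C) ⊑ (∀s.∃r.(B ⊔ D) ⊓ E)  ⇔  ((A ⊓ C) ⊓ (∃s.∀r.(¬B ⊓ ¬D) ⊔ ¬E)) unsat w.r.t. T
   apply at x₀: A⊑∀s.∃r.(B ⊔ D); A⊑¬F; A⊑((A ⊓ C) ⊓ ¬E)
   open: L(x₀) ⊇ {A, C, ¬E, ¬F, ∀s.∃r.(B ⊔ D), …}
2. Hence (A ⊓ C) ⊑ (∀s.∃r.(B ⊔ D) ⊓ E): not entailed.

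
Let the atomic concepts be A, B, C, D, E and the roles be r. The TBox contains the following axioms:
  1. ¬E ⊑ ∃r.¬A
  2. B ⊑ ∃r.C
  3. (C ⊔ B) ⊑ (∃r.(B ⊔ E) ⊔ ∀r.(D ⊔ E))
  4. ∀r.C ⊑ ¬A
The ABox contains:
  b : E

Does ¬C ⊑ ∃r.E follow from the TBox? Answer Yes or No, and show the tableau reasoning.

No

1. ¬C ⊑ ∃r.E  ⇔  (¬C ⊓ ∀r.¬E) unsat w.r.t. T
   open: L(x₀) ⊇ {E, ¬B, ¬C, ∀r.¬E, ∃r.¬C} (+ ∃-successors)
2. Hence ¬C ⊑ ∃r.E: not entailed.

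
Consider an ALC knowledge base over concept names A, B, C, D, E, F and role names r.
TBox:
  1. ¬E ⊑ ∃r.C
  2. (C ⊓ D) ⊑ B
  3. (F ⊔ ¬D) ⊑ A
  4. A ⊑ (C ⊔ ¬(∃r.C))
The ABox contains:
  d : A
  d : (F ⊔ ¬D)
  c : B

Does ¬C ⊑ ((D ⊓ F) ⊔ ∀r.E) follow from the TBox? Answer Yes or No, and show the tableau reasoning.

No

1. ¬C ⊑ ((D ⊓ F) ⊔ ∀r.E)  ⇔  (¬C ⊓ ((¬D ⊔ ¬F) ⊓ ∃r.¬E)) unsat w.r.t. T
   open: L(x₀) ⊇ {A, E, ¬C, ¬D, ∀r.¬C, …} (+ ∃-successors)
2. Hence ¬C ⊑ ((D ⊓ F) ⊔ ∀r.E): not entailed.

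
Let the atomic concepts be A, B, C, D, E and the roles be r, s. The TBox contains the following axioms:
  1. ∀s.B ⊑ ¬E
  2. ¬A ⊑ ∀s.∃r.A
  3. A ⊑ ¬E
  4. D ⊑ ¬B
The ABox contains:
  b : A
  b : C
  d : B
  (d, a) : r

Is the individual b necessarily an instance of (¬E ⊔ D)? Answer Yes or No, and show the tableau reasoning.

1. b : (¬E ⊔ D)?  L(b) = {A, C} ∪ {(E ⊓ ¬D)}
   clash {E, ¬E} at b — b ∈ (¬E ⊔ D)
2. Hence b : (¬E ⊔ D): entailed.

Yes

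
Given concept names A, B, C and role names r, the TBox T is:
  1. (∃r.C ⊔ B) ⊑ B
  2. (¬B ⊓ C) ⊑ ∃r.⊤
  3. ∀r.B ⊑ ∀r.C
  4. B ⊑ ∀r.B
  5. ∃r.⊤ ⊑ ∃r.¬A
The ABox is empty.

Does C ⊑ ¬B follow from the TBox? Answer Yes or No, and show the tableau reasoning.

No

1. C ⊑ ¬B  ⇔  (C ⊓ B) unsat w.r.t. T
   apply at x₀: B⊑∀r.B
   open: L(x₀) ⊇ {B, C, ∀r.B, ∀r.C, ∀r.⊥}
2. Hence C ⊑ ¬B: not entailed.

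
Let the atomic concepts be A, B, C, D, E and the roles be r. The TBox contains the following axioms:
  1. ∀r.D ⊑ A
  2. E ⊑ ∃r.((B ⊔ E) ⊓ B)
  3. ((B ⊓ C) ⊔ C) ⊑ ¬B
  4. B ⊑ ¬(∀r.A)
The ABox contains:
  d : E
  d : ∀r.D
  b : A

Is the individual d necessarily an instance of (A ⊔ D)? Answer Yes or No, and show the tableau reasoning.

1. d : (A ⊔ D)?  L(d) = {E, ∀r.D} ∪ {(¬A ⊓ ¬D)}
   clash {A, ¬A} at d — d ∈ (A ⊔ D)
2. Hence d : (A ⊔ D): entailed.

Yes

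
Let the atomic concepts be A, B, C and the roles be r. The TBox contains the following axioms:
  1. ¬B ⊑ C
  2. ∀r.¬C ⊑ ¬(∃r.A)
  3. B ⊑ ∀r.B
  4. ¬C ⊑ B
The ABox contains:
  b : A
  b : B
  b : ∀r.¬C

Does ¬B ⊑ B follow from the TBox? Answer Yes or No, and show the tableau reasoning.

1. ¬B ⊑ B  ⇔  (¬B ⊓ ¬B) unsat w.r.t. T
   apply at x₀: ¬B⊑C
   open: L(x₀) ⊇ {C, ¬B, ∃r.C} (+ ∃-successors)
2. Hence ¬B ⊑ B: not entailed.

No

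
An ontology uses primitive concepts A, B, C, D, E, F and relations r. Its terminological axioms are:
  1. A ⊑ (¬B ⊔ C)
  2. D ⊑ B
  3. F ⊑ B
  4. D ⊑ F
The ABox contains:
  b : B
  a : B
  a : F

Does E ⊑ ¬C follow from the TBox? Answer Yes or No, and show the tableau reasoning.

1. E ⊑ ¬C  ⇔  (E ⊓ C) unsat w.r.t. T
   open: L(x₀) ⊇ {C, E, ¬A, ¬D, ¬F}
2. Hence E ⊑ ¬C: not entailed.

No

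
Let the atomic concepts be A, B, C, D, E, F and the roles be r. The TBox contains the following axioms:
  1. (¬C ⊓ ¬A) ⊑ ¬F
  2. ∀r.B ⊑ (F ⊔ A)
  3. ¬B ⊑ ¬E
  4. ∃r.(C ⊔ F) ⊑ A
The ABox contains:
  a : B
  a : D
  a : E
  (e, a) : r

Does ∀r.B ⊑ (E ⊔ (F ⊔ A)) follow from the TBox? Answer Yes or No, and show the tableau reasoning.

1. ∀r.B ⊑ (E ⊔ (F ⊔ A))  ⇔  (∀r.B ⊓ (¬E ⊓ (¬F ⊓ ¬A))) unsat w.r.t. T
   all branches close; clash {A, ¬A} at x₀
2. Hence ∀r.B ⊑ (E ⊔ (F ⊔ A)): entailed.

Yes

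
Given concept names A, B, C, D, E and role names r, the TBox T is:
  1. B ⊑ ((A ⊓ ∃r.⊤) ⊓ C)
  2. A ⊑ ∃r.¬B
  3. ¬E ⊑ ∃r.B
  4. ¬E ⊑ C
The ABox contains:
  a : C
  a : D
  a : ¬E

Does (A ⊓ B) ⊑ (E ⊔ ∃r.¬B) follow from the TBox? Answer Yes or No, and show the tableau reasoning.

Yes

1. (A ⊓ B) ⊑ (E ⊔ ∃r.¬B)  ⇔  ((A ⊓ B) ⊓ (¬E ⊓ ∀r.B)) unsat w.r.t. T
   all branches close; clash {B, ¬B} at an ∃-successor
2. Hence (A ⊓ B) ⊑ (E ⊔ ∃r.¬B): entailed.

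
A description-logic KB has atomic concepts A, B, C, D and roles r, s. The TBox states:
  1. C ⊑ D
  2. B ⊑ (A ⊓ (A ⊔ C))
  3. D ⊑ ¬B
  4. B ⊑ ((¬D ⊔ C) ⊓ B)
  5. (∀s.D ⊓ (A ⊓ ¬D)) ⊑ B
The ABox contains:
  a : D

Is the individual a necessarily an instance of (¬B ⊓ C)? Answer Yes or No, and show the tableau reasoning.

No

1. a : (¬B ⊓ C)?  L(a) = {D} ∪ {(B ⊔ ¬C)}
   apply at a: D⊑¬B
   open: L(a) ⊇ {D, ¬B, ¬C, ∃s.¬D} (+ ∃-successors) — a ∉ (¬B ⊓ C) possible
2. Hence a : (¬B ⊓ C): not entailed.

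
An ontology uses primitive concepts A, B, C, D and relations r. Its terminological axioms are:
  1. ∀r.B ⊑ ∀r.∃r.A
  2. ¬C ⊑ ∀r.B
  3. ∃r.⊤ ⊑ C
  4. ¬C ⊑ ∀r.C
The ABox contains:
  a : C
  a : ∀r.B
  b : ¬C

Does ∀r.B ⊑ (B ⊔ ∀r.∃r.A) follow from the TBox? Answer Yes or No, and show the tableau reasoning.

Yes

1. ∀r.B ⊑ (B ⊔ ∀r.∃r.A)  ⇔  (∀r.B ⊓ (¬B ⊓ ∃r.∀r.¬A)) unsat w.r.t. T
   all branches close; clash {A, ¬A} at an ∃-successor
2. Hence ∀r.B ⊑ (B ⊔ ∀r.∃r.A): entailed.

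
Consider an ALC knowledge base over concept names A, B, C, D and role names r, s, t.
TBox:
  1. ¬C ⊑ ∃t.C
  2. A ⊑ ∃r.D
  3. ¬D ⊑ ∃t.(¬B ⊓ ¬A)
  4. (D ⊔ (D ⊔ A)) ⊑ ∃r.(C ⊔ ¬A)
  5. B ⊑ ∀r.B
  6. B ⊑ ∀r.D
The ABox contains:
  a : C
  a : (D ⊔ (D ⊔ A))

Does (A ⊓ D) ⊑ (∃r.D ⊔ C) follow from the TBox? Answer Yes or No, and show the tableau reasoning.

Yes

1. (A ⊓ D) ⊑ (∃r.D ⊔ C)  ⇔  ((A ⊓ D) ⊓ (∀r.¬D ⊓ ¬C)) unsat w.r.t. T
   all branches close; clash {D, ¬D} at an ∃-successor
2. Hence (A ⊓ D) ⊑ (∃r.D ⊔ C): entailed.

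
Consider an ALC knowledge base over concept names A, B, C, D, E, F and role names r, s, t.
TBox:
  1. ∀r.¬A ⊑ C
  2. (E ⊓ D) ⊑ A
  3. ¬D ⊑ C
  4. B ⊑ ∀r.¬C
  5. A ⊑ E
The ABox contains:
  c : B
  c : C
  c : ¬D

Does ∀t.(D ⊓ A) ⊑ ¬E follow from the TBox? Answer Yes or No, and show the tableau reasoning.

No

1. ∀t.(D ⊓ A) ⊑ ¬E  ⇔  (∀t.(D ⊓ A) ⊓ E) unsat w.r.t. T
   open: L(x₀) ⊇ {A, D, E, ¬B, ∀t.(D ⊓ A), …} (+ ∃-successors)
2. Hence ∀t.(D ⊓ A) ⊑ ¬E: not entailed.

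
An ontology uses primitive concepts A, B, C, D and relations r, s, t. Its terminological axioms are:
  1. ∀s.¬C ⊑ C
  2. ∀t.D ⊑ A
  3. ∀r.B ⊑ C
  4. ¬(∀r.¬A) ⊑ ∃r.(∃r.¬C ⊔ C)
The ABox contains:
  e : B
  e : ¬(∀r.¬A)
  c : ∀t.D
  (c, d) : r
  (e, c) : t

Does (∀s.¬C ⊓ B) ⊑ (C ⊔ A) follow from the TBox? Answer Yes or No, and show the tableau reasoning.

1. (∀s.¬C ⊓ B) ⊑ (C ⊔ A)  ⇔  ((∀s.¬C ⊓ B) ⊓ (¬C ⊓ ¬A)) unsat w.r.t. T
   all branches close; clash {C, ¬C} at x₀
2. Hence (∀s.¬C ⊓ B) ⊑ (C ⊔ A): entailed.

Yes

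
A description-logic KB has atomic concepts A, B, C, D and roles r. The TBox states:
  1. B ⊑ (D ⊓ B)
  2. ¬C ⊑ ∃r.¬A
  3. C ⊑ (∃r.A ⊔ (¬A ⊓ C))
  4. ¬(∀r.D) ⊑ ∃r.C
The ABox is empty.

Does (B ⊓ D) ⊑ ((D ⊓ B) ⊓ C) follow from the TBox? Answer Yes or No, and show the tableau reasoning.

No

1. (B ⊓ D) ⊑ ((D ⊓ B) ⊓ C)  ⇔  ((B ⊓ D) ⊓ ((¬D ⊔ ¬B) ⊔ ¬C)) unsat w.r.t. T
   apply at x₀: B⊑(D ⊓ B)
   open: L(x₀) ⊇ {B, D, ¬C, ∀r.D, ∃r.¬A} (+ ∃-successors)
2. Hence (B ⊓ D) ⊑ ((D ⊓ B) ⊓ C): not entailed.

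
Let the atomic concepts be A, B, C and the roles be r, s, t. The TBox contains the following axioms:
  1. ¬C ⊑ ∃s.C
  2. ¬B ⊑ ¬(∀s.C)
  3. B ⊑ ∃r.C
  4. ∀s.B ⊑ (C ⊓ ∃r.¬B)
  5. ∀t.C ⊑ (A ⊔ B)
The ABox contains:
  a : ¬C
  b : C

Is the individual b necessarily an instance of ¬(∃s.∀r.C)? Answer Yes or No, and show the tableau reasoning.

No

1. b : ¬(∃s.∀r.C)?  L(b) = {C} ∪ {∃s.∀r.C}
   open: L(b) ⊇ {C, ¬B, ∃s.¬B, ∃s.¬C, ∃s.∀r.C, …} (+ ∃-successors) — b ∉ ¬(∃s.∀r.C) possible
2. Hence b : ¬(∃s.∀r.C): not entailed.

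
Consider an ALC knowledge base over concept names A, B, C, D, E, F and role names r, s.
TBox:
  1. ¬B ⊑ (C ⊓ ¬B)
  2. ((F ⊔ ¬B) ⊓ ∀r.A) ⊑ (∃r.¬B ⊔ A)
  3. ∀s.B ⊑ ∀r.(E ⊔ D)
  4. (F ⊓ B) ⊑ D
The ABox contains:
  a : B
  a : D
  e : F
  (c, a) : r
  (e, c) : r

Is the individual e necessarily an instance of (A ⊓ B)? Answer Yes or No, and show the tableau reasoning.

1. e : (A ⊓ B)?  L(e) = {F} ∪ {(¬A ⊔ ¬B)}
   open: L(e) ⊇ {C, F, ¬A, ¬B, ∃r.¬A, …} (+ ∃-successors) — e ∉ (A ⊓ B) possible
2. Hence e : (A ⊓ B): not entailed.

No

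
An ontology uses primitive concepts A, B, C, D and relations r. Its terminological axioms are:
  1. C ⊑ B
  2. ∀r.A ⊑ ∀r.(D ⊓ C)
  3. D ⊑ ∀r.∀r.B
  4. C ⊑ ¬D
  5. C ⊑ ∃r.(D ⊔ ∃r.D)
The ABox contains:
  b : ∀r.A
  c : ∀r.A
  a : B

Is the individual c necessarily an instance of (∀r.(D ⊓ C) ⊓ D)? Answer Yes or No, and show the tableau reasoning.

1. c : (∀r.(D ⊓ C) ⊓ D)?  L(c) = {∀r.A} ∪ {(∃r.(¬D ⊔ ¬C) ⊔ ¬D)}
   apply at c: ∀r.A⊑∀r.(D ⊓ C)
   open: L(c) ⊇ {¬C, ¬D, ∀r.(D ⊓ C), ∀r.A} — c ∉ (∀r.(D ⊓ C) ⊓ D) possible
2. Hence c : (∀r.(D ⊓ C) ⊓ D): not entailed.

No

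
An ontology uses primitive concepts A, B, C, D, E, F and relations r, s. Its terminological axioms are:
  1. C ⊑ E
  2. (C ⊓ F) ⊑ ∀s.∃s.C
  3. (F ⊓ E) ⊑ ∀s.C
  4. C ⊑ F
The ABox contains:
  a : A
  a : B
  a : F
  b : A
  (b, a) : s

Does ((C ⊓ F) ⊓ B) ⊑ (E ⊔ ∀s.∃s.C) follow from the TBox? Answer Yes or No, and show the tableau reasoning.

1. ((C ⊓ F) ⊓ B) ⊑ (E ⊔ ∀s.∃s.C)  ⇔  (((C ⊓ F) ⊓ B) ⊓ (¬E ⊓ ∃s.∀s.¬C)) unsat w.r.t. T
   all branches close; clash {E, ¬E} at x₀
2. Hence ((C ⊓ F) ⊓ B) ⊑ (E ⊔ ∀s.∃s.C): entailed.

Yes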